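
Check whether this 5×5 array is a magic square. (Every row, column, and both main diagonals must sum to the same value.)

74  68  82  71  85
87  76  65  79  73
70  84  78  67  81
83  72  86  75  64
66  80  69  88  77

Yes

Row 1: 74 + 68 + 82 + 71 + 85 = 380.
Row 2: 87 + 76 + 65 + 79 + 73 = 380.
Row 3: 70 + 84 + 78 + 67 + 81 = 380.
Row 4: 83 + 72 + 86 + 75 + 64 = 380.
Row 5: 66 + 80 + 69 + 88 + 77 = 380.
Column 1: 74 + 87 + 70 + 83 + 66 = 380.
Column 2: 68 + 76 + 84 + 72 + 80 = 380.
Column 3: 82 + 65 + 78 + 86 + 69 = 380.
Column 4: 71 + 79 + 67 + 75 + 88 = 380.
Column 5: 85 + 73 + 81 + 64 + 77 = 380.
Main diagonal: 74 + 76 + 78 + 75 + 77 = 380.
Anti-diagonal: 85 + 79 + 78 + 72 + 66 = 380.
All lines sum to 380.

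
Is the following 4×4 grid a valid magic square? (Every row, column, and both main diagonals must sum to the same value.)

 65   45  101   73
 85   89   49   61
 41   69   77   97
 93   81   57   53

Yes

Row 1: 65 + 45 + 101 + 73 = 284.
Row 2: 85 + 89 + 49 + 61 = 284.
Row 3: 41 + 69 + 77 + 97 = 284.
Row 4: 93 + 81 + 57 + 53 = 284.
Column 1: 65 + 85 + 41 + 93 = 284.
Column 2: 45 + 89 + 69 + 81 = 284.
Column 3: 101 + 49 + 77 + 57 = 284.
Column 4: 73 + 61 + 97 + 53 = 284.
Main diagonal: 65 + 89 + 77 + 53 = 284.
Anti-diagonal: 73 + 49 + 69 + 93 = 284.
All lines sum to 284.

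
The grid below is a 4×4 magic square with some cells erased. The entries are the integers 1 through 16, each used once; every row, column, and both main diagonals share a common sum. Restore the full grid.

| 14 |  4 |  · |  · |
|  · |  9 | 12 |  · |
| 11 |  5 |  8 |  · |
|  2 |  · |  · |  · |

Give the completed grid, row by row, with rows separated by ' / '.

14 4 1 15 / 7 9 12 6 / 11 5 8 10 / 2 16 13 3

The entries are 1 through 16, which sum to 136, so each line sums to 136/4 = 34.
Row 3: 11 + 5 + 8 + ? = 34, so (3,4) = 10.
Column 1: 14 + 11 + 2 + ? = 34, so (2,1) = 7.
Column 2 needs 34; the known cells sum to 18, so (4,2) = 16.
Main diagonal needs 34; the known cells sum to 31, so (4,4) = 3.
The remaining cell in anti-diagonal is (1,4) = 34 − 19 = 15.
Row 1: 14 + 4 + 15 + ? = 34, so (1,3) = 1.
From row 2, 34 − (7 + 9 + 12) gives (2,4) = 6.
From row 4, 34 − (2 + 16 + 3) gives (4,3) = 13.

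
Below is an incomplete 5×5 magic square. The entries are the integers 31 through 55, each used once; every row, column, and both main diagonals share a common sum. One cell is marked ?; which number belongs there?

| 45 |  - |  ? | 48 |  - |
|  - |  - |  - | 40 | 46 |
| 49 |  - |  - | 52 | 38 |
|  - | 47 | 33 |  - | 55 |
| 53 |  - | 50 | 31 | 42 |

37

The entries are 31 through 55, which sum to 1075, so each line sums to 1075/5 = 215.
Row 5 needs 215; the known cells sum to 176, so (5,2) = 39.
The remaining cell in column 4 is (4,4) = 215 − 171 = 44.
Using column 5: 46 + 38 + 55 + 42 + ? → (1,5) = 215 − 181 = 34.
Using anti-diagonal: 34 + 40 + 47 + 53 + ? → (3,3) = 215 − 174 = 41.
Row 3 needs 215; the known cells sum to 180, so (3,2) = 35.
The remaining cell in row 4 is (4,1) = 215 − 179 = 36.
Column 1 needs 215; the known cells sum to 183, so (2,1) = 32.
From main diagonal, 215 − (45 + 41 + 44 + 42) gives (2,2) = 43.
Row 2: 32 + 43 + 40 + 46 + ? = 215, so (2,3) = 54.
The remaining cell in column 2 is (1,2) = 215 − 164 = 51.
Column 3 needs 215; the known cells sum to 178, so (1,3) = 37.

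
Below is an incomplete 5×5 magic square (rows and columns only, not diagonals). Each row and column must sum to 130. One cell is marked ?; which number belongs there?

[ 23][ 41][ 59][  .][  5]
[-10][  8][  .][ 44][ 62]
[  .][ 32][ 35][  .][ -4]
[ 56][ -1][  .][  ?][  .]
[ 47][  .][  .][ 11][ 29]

20

Row 1: 23 + 41 + 59 + 5 + ? = 130, so (1,4) = 2.
The remaining cell in row 2 is (2,3) = 130 − 104 = 26.
Column 1: 23 + (-10) + 56 + 47 + ? = 130, so (3,1) = 14.
Column 2 needs 130; the known cells sum to 80, so (5,2) = 50.
Column 5 needs 130; the known cells sum to 92, so (4,5) = 38.
Using row 3: 14 + 32 + 35 + (-4) + ? → (3,4) = 130 − 77 = 53.
Row 5 needs 130; the known cells sum to 137, so (5,3) = -7.
The remaining cell in column 3 is (4,3) = 130 − 113 = 17.
From column 4, 130 − (2 + 44 + 53 + 11) gives (4,4) = 20.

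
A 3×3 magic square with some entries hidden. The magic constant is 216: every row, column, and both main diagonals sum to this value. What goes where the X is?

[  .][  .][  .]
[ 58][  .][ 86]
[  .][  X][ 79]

Row 2 must total 216; the given cells sum to 144, so (2,2) = 72.
From column 3, 216 − (86 + 79) gives (1,3) = 51.
The remaining cell in main diagonal is (1,1) = 216 − 151 = 65.
The remaining cell in anti-diagonal is (3,1) = 216 − 123 = 93.
Using row 1: 65 + 51 + ? → (1,2) = 216 − 116 = 100.
The remaining cell in row 3 is (3,2) = 216 − 172 = 44.

44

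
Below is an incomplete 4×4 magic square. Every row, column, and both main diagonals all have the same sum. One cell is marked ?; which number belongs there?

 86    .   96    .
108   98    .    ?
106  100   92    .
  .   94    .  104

Main diagonal is complete and sums to 380; that is the magic constant.
Using row 3: 106 + 100 + 92 + ? → (3,4) = 380 − 298 = 82.
The remaining cell in column 1 is (4,1) = 380 − 300 = 80.
The remaining cell in column 2 is (1,2) = 380 − 292 = 88.
From row 1, 380 − (86 + 88 + 96) gives (1,4) = 110.
Using row 4: 80 + 94 + 104 + ? → (4,3) = 380 − 278 = 102.
Column 3 must total 380; the given cells sum to 290, so (2,3) = 90.
The remaining cell in column 4 is (2,4) = 380 − 296 = 84.

84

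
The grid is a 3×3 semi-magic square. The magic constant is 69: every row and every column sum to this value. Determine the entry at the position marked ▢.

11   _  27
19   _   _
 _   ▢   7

Row 1: 11 + 27 + ? = 69, so (1,2) = 31.
Using column 1: 11 + 19 + ? → (3,1) = 69 − 30 = 39.
Column 3 must total 69; the given cells sum to 34, so (2,3) = 35.
From row 2, 69 − (19 + 35) gives (2,2) = 15.
Row 3: 39 + 7 + ? = 69, so (3,2) = 23.

23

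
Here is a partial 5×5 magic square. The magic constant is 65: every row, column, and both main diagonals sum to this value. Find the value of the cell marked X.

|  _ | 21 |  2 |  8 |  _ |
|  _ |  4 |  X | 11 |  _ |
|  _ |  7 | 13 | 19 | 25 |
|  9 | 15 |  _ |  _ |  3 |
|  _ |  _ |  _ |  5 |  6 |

10

Row 3: 7 + 13 + 19 + 25 + ? = 65, so (3,1) = 1.
Using column 2: 21 + 4 + 7 + 15 + ? → (5,2) = 65 − 47 = 18.
From column 4, 65 − (8 + 11 + 19 + 5) gives (4,4) = 22.
Using main diagonal: 4 + 13 + 22 + 6 + ? → (1,1) = 65 − 45 = 20.
From row 1, 65 − (20 + 21 + 2 + 8) gives (1,5) = 14.
Using row 4: 9 + 15 + 22 + 3 + ? → (4,3) = 65 − 49 = 16.
Column 5 needs 65; the known cells sum to 48, so (2,5) = 17.
Anti-diagonal must total 65; the given cells sum to 53, so (5,1) = 12.
Row 5 must total 65; the given cells sum to 41, so (5,3) = 24.
Column 1 needs 65; the known cells sum to 42, so (2,1) = 23.
Column 3 needs 65; the known cells sum to 55, so (2,3) = 10.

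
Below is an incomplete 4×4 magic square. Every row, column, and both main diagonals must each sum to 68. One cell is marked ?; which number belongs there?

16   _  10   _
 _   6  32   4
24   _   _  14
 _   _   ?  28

Row 2 needs 68; the known cells sum to 42, so (2,1) = 26.
Column 1 must total 68; the given cells sum to 66, so (4,1) = 2.
From column 4, 68 − (4 + 14 + 28) gives (1,4) = 22.
The remaining cell in main diagonal is (3,3) = 68 − 50 = 18.
Anti-diagonal needs 68; the known cells sum to 56, so (3,2) = 12.
Row 1: 16 + 10 + 22 + ? = 68, so (1,2) = 20.
Column 2 must total 68; the given cells sum to 38, so (4,2) = 30.
The remaining cell in column 3 is (4,3) = 68 − 60 = 8.

8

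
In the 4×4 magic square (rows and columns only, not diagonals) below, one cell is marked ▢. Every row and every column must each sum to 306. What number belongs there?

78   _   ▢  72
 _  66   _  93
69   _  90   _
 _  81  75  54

57

Row 4: 81 + 75 + 54 + ? = 306, so (4,1) = 96.
Using column 1: 78 + 69 + 96 + ? → (2,1) = 306 − 243 = 63.
Column 4: 72 + 93 + 54 + ? = 306, so (3,4) = 87.
The remaining cell in row 2 is (2,3) = 306 − 222 = 84.
From row 3, 306 − (69 + 90 + 87) gives (3,2) = 60.
Column 2 must total 306; the given cells sum to 207, so (1,2) = 99.
Column 3: 84 + 90 + 75 + ? = 306, so (1,3) = 57.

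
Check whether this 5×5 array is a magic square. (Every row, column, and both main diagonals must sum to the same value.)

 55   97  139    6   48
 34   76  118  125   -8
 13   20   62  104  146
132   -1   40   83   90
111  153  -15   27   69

Row 1: 55 + 97 + 139 + 6 + 48 = 345.
Row 2: 34 + 76 + 118 + 125 + (-8) = 345.
Row 3: 13 + 20 + 62 + 104 + 146 = 345.
Row 4: 132 + (-1) + 40 + 83 + 90 = 344.
Row 5: 111 + 153 + (-15) + 27 + 69 = 345.
Column 1: 55 + 34 + 13 + 132 + 111 = 345.
Column 2: 97 + 76 + 20 + (-1) + 153 = 345.
Column 3: 139 + 118 + 62 + 40 + (-15) = 344.
Column 4: 6 + 125 + 104 + 83 + 27 = 345.
Column 5: 48 + (-8) + 146 + 90 + 69 = 345.
Main diagonal: 55 + 76 + 62 + 83 + 69 = 345.
Anti-diagonal: 48 + 125 + 62 + (-1) + 111 = 345.

No — row 4 sums to 344 but column 4 sums to 345.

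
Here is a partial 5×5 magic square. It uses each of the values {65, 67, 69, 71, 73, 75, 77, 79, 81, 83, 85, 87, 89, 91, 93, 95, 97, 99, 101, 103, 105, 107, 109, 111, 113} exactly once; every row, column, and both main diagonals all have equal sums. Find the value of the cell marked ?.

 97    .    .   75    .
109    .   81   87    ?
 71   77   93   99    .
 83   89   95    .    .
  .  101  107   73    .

103

The 25 entries sum to 2225, so each line sums to 2225/5 = 445.
Row 3 needs 445; the known cells sum to 340, so (3,5) = 105.
Column 1: 97 + 109 + 71 + 83 + ? = 445, so (5,1) = 85.
The remaining cell in column 3 is (1,3) = 445 − 376 = 69.
Column 4 must total 445; the given cells sum to 334, so (4,4) = 111.
Anti-diagonal needs 445; the known cells sum to 354, so (1,5) = 91.
The remaining cell in row 1 is (1,2) = 445 − 332 = 113.
From row 4, 445 − (83 + 89 + 95 + 111) gives (4,5) = 67.
Row 5: 85 + 101 + 107 + 73 + ? = 445, so (5,5) = 79.
Column 2 must total 445; the given cells sum to 380, so (2,2) = 65.
Column 5: 91 + 105 + 67 + 79 + ? = 445, so (2,5) = 103.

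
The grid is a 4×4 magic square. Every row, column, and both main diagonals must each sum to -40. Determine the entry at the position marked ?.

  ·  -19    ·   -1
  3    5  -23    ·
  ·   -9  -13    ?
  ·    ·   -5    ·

Row 2: 3 + 5 + (-23) + ? = -40, so (2,4) = -25.
Using column 2: -19 + 5 + (-9) + ? → (4,2) = -40 − (-23) = -17.
From column 3, -40 − (-23 + (-13) + (-5)) gives (1,3) = 1.
Anti-diagonal must total -40; the given cells sum to -33, so (4,1) = -7.
Row 1 needs -40; the known cells sum to -19, so (1,1) = -21.
The remaining cell in row 4 is (4,4) = -40 − (-29) = -11.
Column 1: -21 + 3 + (-7) + ? = -40, so (3,1) = -15.
Column 4: -1 + (-25) + (-11) + ? = -40, so (3,4) = -3.

-3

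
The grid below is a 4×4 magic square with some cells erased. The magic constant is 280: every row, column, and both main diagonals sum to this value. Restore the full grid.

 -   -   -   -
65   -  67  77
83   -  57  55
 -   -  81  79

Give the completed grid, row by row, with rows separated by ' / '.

Row 2 needs 280; the known cells sum to 209, so (2,2) = 71.
The remaining cell in row 3 is (3,2) = 280 − 195 = 85.
From column 3, 280 − (67 + 57 + 81) gives (1,3) = 75.
From column 4, 280 − (77 + 55 + 79) gives (1,4) = 69.
The remaining cell in main diagonal is (1,1) = 280 − 207 = 73.
Using anti-diagonal: 69 + 67 + 85 + ? → (4,1) = 280 − 221 = 59.
Using row 1: 73 + 75 + 69 + ? → (1,2) = 280 − 217 = 63.
Row 4 needs 280; the known cells sum to 219, so (4,2) = 61.

73 63 75 69 / 65 71 67 77 / 83 85 57 55 / 59 61 81 79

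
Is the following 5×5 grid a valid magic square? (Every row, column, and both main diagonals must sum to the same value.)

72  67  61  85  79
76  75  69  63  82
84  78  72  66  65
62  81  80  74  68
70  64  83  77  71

Row 1: 72 + 67 + 61 + 85 + 79 = 364.
Row 2: 76 + 75 + 69 + 63 + 82 = 365.
Row 3: 84 + 78 + 72 + 66 + 65 = 365.
Row 4: 62 + 81 + 80 + 74 + 68 = 365.
Row 5: 70 + 64 + 83 + 77 + 71 = 365.
Column 1: 72 + 76 + 84 + 62 + 70 = 364.
Column 2: 67 + 75 + 78 + 81 + 64 = 365.
Column 3: 61 + 69 + 72 + 80 + 83 = 365.
Column 4: 85 + 63 + 66 + 74 + 77 = 365.
Column 5: 79 + 82 + 65 + 68 + 71 = 365.
Main diagonal: 72 + 75 + 72 + 74 + 71 = 364.
Anti-diagonal: 79 + 63 + 72 + 81 + 70 = 365.

No — row 4 sums to 365 but main diagonal sums to 364.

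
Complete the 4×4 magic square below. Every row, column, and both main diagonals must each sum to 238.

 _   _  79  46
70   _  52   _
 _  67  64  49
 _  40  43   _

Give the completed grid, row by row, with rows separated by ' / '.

37 76 79 46 / 70 55 52 61 / 58 67 64 49 / 73 40 43 82

Row 3 needs 238; the known cells sum to 180, so (3,1) = 58.
The remaining cell in anti-diagonal is (4,1) = 238 − 165 = 73.
Row 4 must total 238; the given cells sum to 156, so (4,4) = 82.
From column 1, 238 − (70 + 58 + 73) gives (1,1) = 37.
Column 4 needs 238; the known cells sum to 177, so (2,4) = 61.
From main diagonal, 238 − (37 + 64 + 82) gives (2,2) = 55.
Row 1 needs 238; the known cells sum to 162, so (1,2) = 76.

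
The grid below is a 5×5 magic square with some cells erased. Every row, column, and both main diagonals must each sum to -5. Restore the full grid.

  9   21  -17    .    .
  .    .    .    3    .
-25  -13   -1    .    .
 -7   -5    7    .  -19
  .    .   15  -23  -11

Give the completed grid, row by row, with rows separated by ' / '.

Row 4 must total -5; the given cells sum to -24, so (4,4) = 19.
The remaining cell in column 3 is (2,3) = -5 − 4 = -9.
Main diagonal needs -5; the known cells sum to 16, so (2,2) = -21.
Column 2 must total -5; the given cells sum to -18, so (5,2) = 13.
Using row 5: 13 + 15 + (-23) + (-11) + ? → (5,1) = -5 − (-6) = 1.
Using column 1: 9 + (-25) + (-7) + 1 + ? → (2,1) = -5 − (-22) = 17.
The remaining cell in anti-diagonal is (1,5) = -5 − (-2) = -3.
Row 1: 9 + 21 + (-17) + (-3) + ? = -5, so (1,4) = -15.
Using row 2: 17 + (-21) + (-9) + 3 + ? → (2,5) = -5 − (-10) = 5.
From column 4, -5 − (-15 + 3 + 19 + (-23)) gives (3,4) = 11.
Column 5 must total -5; the given cells sum to -28, so (3,5) = 23.

9 21 -17 -15 -3 / 17 -21 -9 3 5 / -25 -13 -1 11 23 / -7 -5 7 19 -19 / 1 13 15 -23 -11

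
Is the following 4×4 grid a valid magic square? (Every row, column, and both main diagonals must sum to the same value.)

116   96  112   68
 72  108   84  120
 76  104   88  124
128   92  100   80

No — anti-diagonal sums to 384 but row 4 sums to 400.

Row 1: 116 + 96 + 112 + 68 = 392.
Row 2: 72 + 108 + 84 + 120 = 384.
Row 3: 76 + 104 + 88 + 124 = 392.
Row 4: 128 + 92 + 100 + 80 = 400.
Column 1: 116 + 72 + 76 + 128 = 392.
Column 2: 96 + 108 + 104 + 92 = 400.
Column 3: 112 + 84 + 88 + 100 = 384.
Column 4: 68 + 120 + 124 + 80 = 392.
Main diagonal: 116 + 108 + 88 + 80 = 392.
Anti-diagonal: 68 + 84 + 104 + 128 = 384.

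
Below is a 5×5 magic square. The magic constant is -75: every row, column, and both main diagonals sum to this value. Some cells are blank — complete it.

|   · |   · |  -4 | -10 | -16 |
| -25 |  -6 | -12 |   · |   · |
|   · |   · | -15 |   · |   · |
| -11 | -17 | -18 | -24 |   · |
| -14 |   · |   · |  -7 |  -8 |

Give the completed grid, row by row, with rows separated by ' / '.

-22 -23 -4 -10 -16 / -25 -6 -12 -13 -19 / -3 -9 -15 -21 -27 / -11 -17 -18 -24 -5 / -14 -20 -26 -7 -8

Row 4 must total -75; the given cells sum to -70, so (4,5) = -5.
The remaining cell in column 3 is (5,3) = -75 − (-49) = -26.
Main diagonal must total -75; the given cells sum to -53, so (1,1) = -22.
Anti-diagonal needs -75; the known cells sum to -62, so (2,4) = -13.
The remaining cell in row 1 is (1,2) = -75 − (-52) = -23.
Row 2: -25 + (-6) + (-12) + (-13) + ? = -75, so (2,5) = -19.
The remaining cell in row 5 is (5,2) = -75 − (-55) = -20.
Column 1: -22 + (-25) + (-11) + (-14) + ? = -75, so (3,1) = -3.
Column 2 must total -75; the given cells sum to -66, so (3,2) = -9.
Column 4 needs -75; the known cells sum to -54, so (3,4) = -21.
Using column 5: -16 + (-19) + (-5) + (-8) + ? → (3,5) = -75 − (-48) = -27.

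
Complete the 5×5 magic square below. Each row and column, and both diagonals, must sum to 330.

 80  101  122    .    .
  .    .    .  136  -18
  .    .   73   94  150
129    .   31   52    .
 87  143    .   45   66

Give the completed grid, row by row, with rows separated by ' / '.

80 101 122 3 24 / 38 59 115 136 -18 / -4 17 73 94 150 / 129 10 31 52 108 / 87 143 -11 45 66

The remaining cell in row 5 is (5,3) = 330 − 341 = -11.
Column 3: 122 + 73 + 31 + (-11) + ? = 330, so (2,3) = 115.
Using column 4: 136 + 94 + 52 + 45 + ? → (1,4) = 330 − 327 = 3.
The remaining cell in main diagonal is (2,2) = 330 − 271 = 59.
Row 1 needs 330; the known cells sum to 306, so (1,5) = 24.
The remaining cell in row 2 is (2,1) = 330 − 292 = 38.
From column 1, 330 − (80 + 38 + 129 + 87) gives (3,1) = -4.
The remaining cell in column 5 is (4,5) = 330 − 222 = 108.
Using anti-diagonal: 24 + 136 + 73 + 87 + ? → (4,2) = 330 − 320 = 10.
Row 3: -4 + 73 + 94 + 150 + ? = 330, so (3,2) = 17.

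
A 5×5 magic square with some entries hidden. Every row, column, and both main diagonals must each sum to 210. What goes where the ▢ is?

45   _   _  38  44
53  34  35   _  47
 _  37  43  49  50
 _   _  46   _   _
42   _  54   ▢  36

30

Row 2: 53 + 34 + 35 + 47 + ? = 210, so (2,4) = 41.
Using row 3: 37 + 43 + 49 + 50 + ? → (3,1) = 210 − 179 = 31.
Column 1: 45 + 53 + 31 + 42 + ? = 210, so (4,1) = 39.
Column 3 needs 210; the known cells sum to 178, so (1,3) = 32.
Using column 5: 44 + 47 + 50 + 36 + ? → (4,5) = 210 − 177 = 33.
Main diagonal needs 210; the known cells sum to 158, so (4,4) = 52.
Anti-diagonal must total 210; the given cells sum to 170, so (4,2) = 40.
Row 1 needs 210; the known cells sum to 159, so (1,2) = 51.
The remaining cell in column 2 is (5,2) = 210 − 162 = 48.
Column 4 must total 210; the given cells sum to 180, so (5,4) = 30.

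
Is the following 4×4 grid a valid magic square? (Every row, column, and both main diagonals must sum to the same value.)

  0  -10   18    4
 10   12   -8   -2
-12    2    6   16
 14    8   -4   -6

Yes

Row 1: 0 + (-10) + 18 + 4 = 12.
Row 2: 10 + 12 + (-8) + (-2) = 12.
Row 3: -12 + 2 + 6 + 16 = 12.
Row 4: 14 + 8 + (-4) + (-6) = 12.
Column 1: 0 + 10 + (-12) + 14 = 12.
Column 2: -10 + 12 + 2 + 8 = 12.
Column 3: 18 + (-8) + 6 + (-4) = 12.
Column 4: 4 + (-2) + 16 + (-6) = 12.
Main diagonal: 0 + 12 + 6 + (-6) = 12.
Anti-diagonal: 4 + (-8) + 2 + 14 = 12.
All lines sum to 12.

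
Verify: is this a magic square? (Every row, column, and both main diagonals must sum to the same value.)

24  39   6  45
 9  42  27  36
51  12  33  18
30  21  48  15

Yes

Row 1: 24 + 39 + 6 + 45 = 114.
Row 2: 9 + 42 + 27 + 36 = 114.
Row 3: 51 + 12 + 33 + 18 = 114.
Row 4: 30 + 21 + 48 + 15 = 114.
Column 1: 24 + 9 + 51 + 30 = 114.
Column 2: 39 + 42 + 12 + 21 = 114.
Column 3: 6 + 27 + 33 + 48 = 114.
Column 4: 45 + 36 + 18 + 15 = 114.
Main diagonal: 24 + 42 + 33 + 15 = 114.
Anti-diagonal: 45 + 27 + 12 + 30 = 114.
All lines sum to 114.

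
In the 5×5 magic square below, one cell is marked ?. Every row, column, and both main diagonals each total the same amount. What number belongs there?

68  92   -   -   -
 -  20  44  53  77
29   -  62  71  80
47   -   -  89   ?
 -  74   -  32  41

23

Main diagonal is complete and sums to 280; that is the magic constant.
Row 2 needs 280; the known cells sum to 194, so (2,1) = 86.
From row 3, 280 − (29 + 62 + 71 + 80) gives (3,2) = 38.
Column 1: 68 + 86 + 29 + 47 + ? = 280, so (5,1) = 50.
Column 2: 92 + 20 + 38 + 74 + ? = 280, so (4,2) = 56.
Column 4 must total 280; the given cells sum to 245, so (1,4) = 35.
Anti-diagonal: 53 + 62 + 56 + 50 + ? = 280, so (1,5) = 59.
The remaining cell in row 1 is (1,3) = 280 − 254 = 26.
Row 5 needs 280; the known cells sum to 197, so (5,3) = 83.
From column 3, 280 − (26 + 44 + 62 + 83) gives (4,3) = 65.
Column 5: 59 + 77 + 80 + 41 + ? = 280, so (4,5) = 23.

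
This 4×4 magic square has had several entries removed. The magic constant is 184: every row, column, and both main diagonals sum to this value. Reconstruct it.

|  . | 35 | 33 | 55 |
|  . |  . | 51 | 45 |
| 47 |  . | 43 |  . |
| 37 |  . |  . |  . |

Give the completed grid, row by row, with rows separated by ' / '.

From row 1, 184 − (35 + 33 + 55) gives (1,1) = 61.
Column 1 must total 184; the given cells sum to 145, so (2,1) = 39.
Using column 3: 33 + 51 + 43 + ? → (4,3) = 184 − 127 = 57.
Anti-diagonal needs 184; the known cells sum to 143, so (3,2) = 41.
Row 2 must total 184; the given cells sum to 135, so (2,2) = 49.
The remaining cell in row 3 is (3,4) = 184 − 131 = 53.
The remaining cell in column 2 is (4,2) = 184 − 125 = 59.
Using column 4: 55 + 45 + 53 + ? → (4,4) = 184 − 153 = 31.

61 35 33 55 / 39 49 51 45 / 47 41 43 53 / 37 59 57 31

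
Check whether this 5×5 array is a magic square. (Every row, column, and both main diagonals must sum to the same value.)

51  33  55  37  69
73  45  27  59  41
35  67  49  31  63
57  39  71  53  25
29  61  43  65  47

Row 1: 51 + 33 + 55 + 37 + 69 = 245.
Row 2: 73 + 45 + 27 + 59 + 41 = 245.
Row 3: 35 + 67 + 49 + 31 + 63 = 245.
Row 4: 57 + 39 + 71 + 53 + 25 = 245.
Row 5: 29 + 61 + 43 + 65 + 47 = 245.
Column 1: 51 + 73 + 35 + 57 + 29 = 245.
Column 2: 33 + 45 + 67 + 39 + 61 = 245.
Column 3: 55 + 27 + 49 + 71 + 43 = 245.
Column 4: 37 + 59 + 31 + 53 + 65 = 245.
Column 5: 69 + 41 + 63 + 25 + 47 = 245.
Main diagonal: 51 + 45 + 49 + 53 + 47 = 245.
Anti-diagonal: 69 + 59 + 49 + 39 + 29 = 245.
All lines sum to 245.

Yes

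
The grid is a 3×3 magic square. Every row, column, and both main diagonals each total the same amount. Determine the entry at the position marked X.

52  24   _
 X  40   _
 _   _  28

32

Main diagonal is complete and sums to 120; that is the magic constant.
Using row 1: 52 + 24 + ? → (1,3) = 120 − 76 = 44.
Column 2: 24 + 40 + ? = 120, so (3,2) = 56.
Column 3 needs 120; the known cells sum to 72, so (2,3) = 48.
From anti-diagonal, 120 − (44 + 40) gives (3,1) = 36.
Row 2: 40 + 48 + ? = 120, so (2,1) = 32.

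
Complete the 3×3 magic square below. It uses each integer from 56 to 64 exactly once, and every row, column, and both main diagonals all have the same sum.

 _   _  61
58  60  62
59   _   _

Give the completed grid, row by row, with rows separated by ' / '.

63 56 61 / 58 60 62 / 59 64 57

The entries are 56 through 64, which sum to 540, so each line sums to 540/3 = 180.
Column 1: 58 + 59 + ? = 180, so (1,1) = 63.
Column 3: 61 + 62 + ? = 180, so (3,3) = 57.
Row 1 needs 180; the known cells sum to 124, so (1,2) = 56.
Row 3: 59 + 57 + ? = 180, so (3,2) = 64.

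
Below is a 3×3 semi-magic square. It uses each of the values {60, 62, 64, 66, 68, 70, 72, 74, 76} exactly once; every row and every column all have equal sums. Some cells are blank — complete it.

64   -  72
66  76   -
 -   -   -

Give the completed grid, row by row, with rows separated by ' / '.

64 68 72 / 66 76 62 / 74 60 70

The 9 entries sum to 612, so each line sums to 612/3 = 204.
Row 1 needs 204; the known cells sum to 136, so (1,2) = 68.
Using row 2: 66 + 76 + ? → (2,3) = 204 − 142 = 62.
From column 1, 204 − (64 + 66) gives (3,1) = 74.
Column 2 must total 204; the given cells sum to 144, so (3,2) = 60.
The remaining cell in column 3 is (3,3) = 204 − 134 = 70.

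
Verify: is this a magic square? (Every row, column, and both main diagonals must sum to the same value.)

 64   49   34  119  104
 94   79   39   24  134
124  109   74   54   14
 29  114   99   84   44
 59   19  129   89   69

No — column 3 sums to 375 but column 5 sums to 365.

Row 1: 64 + 49 + 34 + 119 + 104 = 370.
Row 2: 94 + 79 + 39 + 24 + 134 = 370.
Row 3: 124 + 109 + 74 + 54 + 14 = 375.
Row 4: 29 + 114 + 99 + 84 + 44 = 370.
Row 5: 59 + 19 + 129 + 89 + 69 = 365.
Column 1: 64 + 94 + 124 + 29 + 59 = 370.
Column 2: 49 + 79 + 109 + 114 + 19 = 370.
Column 3: 34 + 39 + 74 + 99 + 129 = 375.
Column 4: 119 + 24 + 54 + 84 + 89 = 370.
Column 5: 104 + 134 + 14 + 44 + 69 = 365.
Main diagonal: 64 + 79 + 74 + 84 + 69 = 370.
Anti-diagonal: 104 + 24 + 74 + 114 + 59 = 375.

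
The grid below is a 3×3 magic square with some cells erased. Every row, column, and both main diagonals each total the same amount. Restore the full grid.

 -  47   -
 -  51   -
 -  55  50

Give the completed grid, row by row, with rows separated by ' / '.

Column 2 is already complete: 47 + 51 + 55 = 153, so that is the magic constant.
The remaining cell in row 3 is (3,1) = 153 − 105 = 48.
From main diagonal, 153 − (51 + 50) gives (1,1) = 52.
Using anti-diagonal: 51 + 48 + ? → (1,3) = 153 − 99 = 54.
Column 1 must total 153; the given cells sum to 100, so (2,1) = 53.
The remaining cell in column 3 is (2,3) = 153 − 104 = 49.

52 47 54 / 53 51 49 / 48 55 50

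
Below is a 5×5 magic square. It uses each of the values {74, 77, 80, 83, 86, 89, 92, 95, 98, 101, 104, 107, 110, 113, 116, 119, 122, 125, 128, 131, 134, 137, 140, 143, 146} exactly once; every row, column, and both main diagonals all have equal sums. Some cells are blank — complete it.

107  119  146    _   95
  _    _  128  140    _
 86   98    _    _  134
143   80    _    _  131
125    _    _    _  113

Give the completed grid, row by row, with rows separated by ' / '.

The 25 entries sum to 2750, so each line sums to 2750/5 = 550.
Row 1 needs 550; the known cells sum to 467, so (1,4) = 83.
Column 1: 107 + 86 + 143 + 125 + ? = 550, so (2,1) = 89.
Column 5: 95 + 134 + 131 + 113 + ? = 550, so (2,5) = 77.
Anti-diagonal: 95 + 140 + 80 + 125 + ? = 550, so (3,3) = 110.
Row 2 needs 550; the known cells sum to 434, so (2,2) = 116.
Row 3 needs 550; the known cells sum to 428, so (3,4) = 122.
Using column 2: 119 + 116 + 98 + 80 + ? → (5,2) = 550 − 413 = 137.
Main diagonal must total 550; the given cells sum to 446, so (4,4) = 104.
From row 4, 550 − (143 + 80 + 104 + 131) gives (4,3) = 92.
Column 3 must total 550; the given cells sum to 476, so (5,3) = 74.
The remaining cell in column 4 is (5,4) = 550 − 449 = 101.

107 119 146 83 95 / 89 116 128 140 77 / 86 98 110 122 134 / 143 80 92 104 131 / 125 137 74 101 113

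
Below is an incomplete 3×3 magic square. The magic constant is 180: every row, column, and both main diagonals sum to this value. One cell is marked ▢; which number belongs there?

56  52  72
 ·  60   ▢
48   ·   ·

Using column 1: 56 + 48 + ? → (2,1) = 180 − 104 = 76.
Column 2: 52 + 60 + ? = 180, so (3,2) = 68.
From main diagonal, 180 − (56 + 60) gives (3,3) = 64.
Using row 2: 76 + 60 + ? → (2,3) = 180 − 136 = 44.

44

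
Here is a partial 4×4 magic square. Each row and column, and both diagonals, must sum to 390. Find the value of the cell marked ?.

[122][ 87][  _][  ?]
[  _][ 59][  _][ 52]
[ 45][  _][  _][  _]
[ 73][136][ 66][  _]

80

The remaining cell in row 4 is (4,4) = 390 − 275 = 115.
From column 1, 390 − (122 + 45 + 73) gives (2,1) = 150.
Column 2: 87 + 59 + 136 + ? = 390, so (3,2) = 108.
Main diagonal must total 390; the given cells sum to 296, so (3,3) = 94.
Using row 2: 150 + 59 + 52 + ? → (2,3) = 390 − 261 = 129.
Row 3 must total 390; the given cells sum to 247, so (3,4) = 143.
Using column 3: 129 + 94 + 66 + ? → (1,3) = 390 − 289 = 101.
Column 4 needs 390; the known cells sum to 310, so (1,4) = 80.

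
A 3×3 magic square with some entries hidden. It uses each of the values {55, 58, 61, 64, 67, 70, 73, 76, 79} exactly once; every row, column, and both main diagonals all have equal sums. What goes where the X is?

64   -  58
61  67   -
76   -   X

70

The 9 entries sum to 603, so each line sums to 603/3 = 201.
The remaining cell in row 1 is (1,2) = 201 − 122 = 79.
The remaining cell in row 2 is (2,3) = 201 − 128 = 73.
Column 2 must total 201; the given cells sum to 146, so (3,2) = 55.
Using column 3: 58 + 73 + ? → (3,3) = 201 − 131 = 70.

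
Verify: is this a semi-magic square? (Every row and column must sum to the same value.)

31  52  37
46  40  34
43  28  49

Yes

Row 1: 31 + 52 + 37 = 120.
Row 2: 46 + 40 + 34 = 120.
Row 3: 43 + 28 + 49 = 120.
Column 1: 31 + 46 + 43 = 120.
Column 2: 52 + 40 + 28 = 120.
Column 3: 37 + 34 + 49 = 120.
All lines sum to 120.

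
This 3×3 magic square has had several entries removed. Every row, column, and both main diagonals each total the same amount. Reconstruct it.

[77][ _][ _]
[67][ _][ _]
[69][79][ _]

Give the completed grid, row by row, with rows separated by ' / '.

77 63 73 / 67 71 75 / 69 79 65

Column 1 is already complete: 77 + 67 + 69 = 213, so that is the magic constant.
Row 3 must total 213; the given cells sum to 148, so (3,3) = 65.
From main diagonal, 213 − (77 + 65) gives (2,2) = 71.
Anti-diagonal needs 213; the known cells sum to 140, so (1,3) = 73.
Row 1: 77 + 73 + ? = 213, so (1,2) = 63.
From row 2, 213 − (67 + 71) gives (2,3) = 75.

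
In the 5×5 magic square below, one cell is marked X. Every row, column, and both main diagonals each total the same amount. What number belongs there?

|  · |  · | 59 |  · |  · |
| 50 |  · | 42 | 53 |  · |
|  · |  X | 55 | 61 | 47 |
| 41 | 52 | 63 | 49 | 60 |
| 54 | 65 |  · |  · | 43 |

44

Row 4 is complete and sums to 265; that is the magic constant.
Column 3: 59 + 42 + 55 + 63 + ? = 265, so (5,3) = 46.
Using anti-diagonal: 53 + 55 + 52 + 54 + ? → (1,5) = 265 − 214 = 51.
The remaining cell in row 5 is (5,4) = 265 − 208 = 57.
From column 4, 265 − (53 + 61 + 49 + 57) gives (1,4) = 45.
Column 5: 51 + 47 + 60 + 43 + ? = 265, so (2,5) = 64.
Row 2 needs 265; the known cells sum to 209, so (2,2) = 56.
From main diagonal, 265 − (56 + 55 + 49 + 43) gives (1,1) = 62.
Row 1 must total 265; the given cells sum to 217, so (1,2) = 48.
Using column 1: 62 + 50 + 41 + 54 + ? → (3,1) = 265 − 207 = 58.
The remaining cell in column 2 is (3,2) = 265 − 221 = 44.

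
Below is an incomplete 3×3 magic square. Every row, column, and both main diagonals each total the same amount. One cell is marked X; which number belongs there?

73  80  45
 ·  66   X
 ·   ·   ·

Row 1 is complete and sums to 198; that is the magic constant.
The remaining cell in column 2 is (3,2) = 198 − 146 = 52.
Main diagonal: 73 + 66 + ? = 198, so (3,3) = 59.
From anti-diagonal, 198 − (45 + 66) gives (3,1) = 87.
Column 1 needs 198; the known cells sum to 160, so (2,1) = 38.
Column 3 must total 198; the given cells sum to 104, so (2,3) = 94.

94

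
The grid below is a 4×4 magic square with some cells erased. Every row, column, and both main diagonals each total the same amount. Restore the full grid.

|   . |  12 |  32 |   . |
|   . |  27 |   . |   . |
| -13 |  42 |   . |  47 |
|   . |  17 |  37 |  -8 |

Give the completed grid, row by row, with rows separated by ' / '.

Column 2 is already complete: 12 + 27 + 42 + 17 = 98, so that is the magic constant.
The remaining cell in row 3 is (3,3) = 98 − 76 = 22.
The remaining cell in row 4 is (4,1) = 98 − 46 = 52.
Using column 3: 32 + 22 + 37 + ? → (2,3) = 98 − 91 = 7.
Using main diagonal: 27 + 22 + (-8) + ? → (1,1) = 98 − 41 = 57.
From anti-diagonal, 98 − (7 + 42 + 52) gives (1,4) = -3.
The remaining cell in column 1 is (2,1) = 98 − 96 = 2.
Column 4 needs 98; the known cells sum to 36, so (2,4) = 62.

57 12 32 -3 / 2 27 7 62 / -13 42 22 47 / 52 17 37 -8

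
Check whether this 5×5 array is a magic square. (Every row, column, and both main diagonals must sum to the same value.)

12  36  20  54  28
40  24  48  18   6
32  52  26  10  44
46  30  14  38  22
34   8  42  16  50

Row 1: 12 + 36 + 20 + 54 + 28 = 150.
Row 2: 40 + 24 + 48 + 18 + 6 = 136.
Row 3: 32 + 52 + 26 + 10 + 44 = 164.
Row 4: 46 + 30 + 14 + 38 + 22 = 150.
Row 5: 34 + 8 + 42 + 16 + 50 = 150.
Column 1: 12 + 40 + 32 + 46 + 34 = 164.
Column 2: 36 + 24 + 52 + 30 + 8 = 150.
Column 3: 20 + 48 + 26 + 14 + 42 = 150.
Column 4: 54 + 18 + 10 + 38 + 16 = 136.
Column 5: 28 + 6 + 44 + 22 + 50 = 150.
Main diagonal: 12 + 24 + 26 + 38 + 50 = 150.
Anti-diagonal: 28 + 18 + 26 + 30 + 34 = 136.

No — row 1 sums to 150 but column 1 sums to 164.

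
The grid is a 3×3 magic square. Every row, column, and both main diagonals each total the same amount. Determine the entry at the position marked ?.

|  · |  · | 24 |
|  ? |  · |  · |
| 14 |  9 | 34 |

39

Row 3 is complete and sums to 57; that is the magic constant.
Column 3 needs 57; the known cells sum to 58, so (2,3) = -1.
Anti-diagonal needs 57; the known cells sum to 38, so (2,2) = 19.
Row 2: 19 + (-1) + ? = 57, so (2,1) = 39.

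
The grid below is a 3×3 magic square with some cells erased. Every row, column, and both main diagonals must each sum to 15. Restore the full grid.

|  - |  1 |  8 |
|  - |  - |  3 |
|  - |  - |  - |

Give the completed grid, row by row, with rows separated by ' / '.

The remaining cell in row 1 is (1,1) = 15 − 9 = 6.
From column 3, 15 − (8 + 3) gives (3,3) = 4.
Main diagonal: 6 + 4 + ? = 15, so (2,2) = 5.
Anti-diagonal needs 15; the known cells sum to 13, so (3,1) = 2.
Row 2: 5 + 3 + ? = 15, so (2,1) = 7.
From row 3, 15 − (2 + 4) gives (3,2) = 9.

6 1 8 / 7 5 3 / 2 9 4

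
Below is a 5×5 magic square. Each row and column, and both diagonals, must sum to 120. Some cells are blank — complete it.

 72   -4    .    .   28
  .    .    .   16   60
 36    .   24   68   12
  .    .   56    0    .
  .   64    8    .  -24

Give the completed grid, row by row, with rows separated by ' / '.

72 -4 40 -16 28 / 4 48 -8 16 60 / 36 -20 24 68 12 / -12 32 56 0 44 / 20 64 8 52 -24

Row 3: 36 + 24 + 68 + 12 + ? = 120, so (3,2) = -20.
The remaining cell in column 5 is (4,5) = 120 − 76 = 44.
The remaining cell in main diagonal is (2,2) = 120 − 72 = 48.
The remaining cell in column 2 is (4,2) = 120 − 88 = 32.
From anti-diagonal, 120 − (28 + 16 + 24 + 32) gives (5,1) = 20.
Row 4 must total 120; the given cells sum to 132, so (4,1) = -12.
Using row 5: 20 + 64 + 8 + (-24) + ? → (5,4) = 120 − 68 = 52.
From column 1, 120 − (72 + 36 + (-12) + 20) gives (2,1) = 4.
From column 4, 120 − (16 + 68 + 0 + 52) gives (1,4) = -16.
Row 1 must total 120; the given cells sum to 80, so (1,3) = 40.
Using row 2: 4 + 48 + 16 + 60 + ? → (2,3) = 120 − 128 = -8.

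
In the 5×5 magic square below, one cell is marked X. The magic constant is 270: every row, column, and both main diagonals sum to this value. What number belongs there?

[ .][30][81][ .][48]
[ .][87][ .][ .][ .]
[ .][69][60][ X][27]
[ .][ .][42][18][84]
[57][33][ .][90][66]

36

Row 5: 57 + 33 + 90 + 66 + ? = 270, so (5,3) = 24.
Column 2 needs 270; the known cells sum to 219, so (4,2) = 51.
Column 3 must total 270; the given cells sum to 207, so (2,3) = 63.
Column 5 needs 270; the known cells sum to 225, so (2,5) = 45.
The remaining cell in main diagonal is (1,1) = 270 − 231 = 39.
Anti-diagonal needs 270; the known cells sum to 216, so (2,4) = 54.
From row 1, 270 − (39 + 30 + 81 + 48) gives (1,4) = 72.
Row 2 must total 270; the given cells sum to 249, so (2,1) = 21.
Using row 4: 51 + 42 + 18 + 84 + ? → (4,1) = 270 − 195 = 75.
The remaining cell in column 1 is (3,1) = 270 − 192 = 78.
Using column 4: 72 + 54 + 18 + 90 + ? → (3,4) = 270 − 234 = 36.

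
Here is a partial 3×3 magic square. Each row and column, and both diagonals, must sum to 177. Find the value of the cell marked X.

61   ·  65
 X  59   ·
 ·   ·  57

63

From row 1, 177 − (61 + 65) gives (1,2) = 51.
Using column 2: 51 + 59 + ? → (3,2) = 177 − 110 = 67.
Using column 3: 65 + 57 + ? → (2,3) = 177 − 122 = 55.
The remaining cell in anti-diagonal is (3,1) = 177 − 124 = 53.
From row 2, 177 − (59 + 55) gives (2,1) = 63.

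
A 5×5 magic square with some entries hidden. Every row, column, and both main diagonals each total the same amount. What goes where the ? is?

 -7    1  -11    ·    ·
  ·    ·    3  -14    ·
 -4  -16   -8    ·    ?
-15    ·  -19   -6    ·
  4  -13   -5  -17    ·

-12

Column 3 is complete and sums to -40; that is the magic constant.
Row 5 must total -40; the given cells sum to -31, so (5,5) = -9.
From column 1, -40 − (-7 + (-4) + (-15) + 4) gives (2,1) = -18.
Main diagonal needs -40; the known cells sum to -30, so (2,2) = -10.
From row 2, -40 − (-18 + (-10) + 3 + (-14)) gives (2,5) = -1.
Column 2 needs -40; the known cells sum to -38, so (4,2) = -2.
From anti-diagonal, -40 − (-14 + (-8) + (-2) + 4) gives (1,5) = -20.
Using row 1: -7 + 1 + (-11) + (-20) + ? → (1,4) = -40 − (-37) = -3.
Row 4 must total -40; the given cells sum to -42, so (4,5) = 2.
The remaining cell in column 4 is (3,4) = -40 − (-40) = 0.
The remaining cell in column 5 is (3,5) = -40 − (-28) = -12.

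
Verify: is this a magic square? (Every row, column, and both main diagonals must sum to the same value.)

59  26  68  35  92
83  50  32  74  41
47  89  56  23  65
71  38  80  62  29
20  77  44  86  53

Yes

Row 1: 59 + 26 + 68 + 35 + 92 = 280.
Row 2: 83 + 50 + 32 + 74 + 41 = 280.
Row 3: 47 + 89 + 56 + 23 + 65 = 280.
Row 4: 71 + 38 + 80 + 62 + 29 = 280.
Row 5: 20 + 77 + 44 + 86 + 53 = 280.
Column 1: 59 + 83 + 47 + 71 + 20 = 280.
Column 2: 26 + 50 + 89 + 38 + 77 = 280.
Column 3: 68 + 32 + 56 + 80 + 44 = 280.
Column 4: 35 + 74 + 23 + 62 + 86 = 280.
Column 5: 92 + 41 + 65 + 29 + 53 = 280.
Main diagonal: 59 + 50 + 56 + 62 + 53 = 280.
Anti-diagonal: 92 + 74 + 56 + 38 + 20 = 280.
All lines sum to 280.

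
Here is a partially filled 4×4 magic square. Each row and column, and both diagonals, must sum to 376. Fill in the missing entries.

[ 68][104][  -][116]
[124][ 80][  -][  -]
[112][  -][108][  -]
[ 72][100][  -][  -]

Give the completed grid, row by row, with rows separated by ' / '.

68 104 88 116 / 124 80 96 76 / 112 92 108 64 / 72 100 84 120

Row 1: 68 + 104 + 116 + ? = 376, so (1,3) = 88.
Using column 2: 104 + 80 + 100 + ? → (3,2) = 376 − 284 = 92.
Main diagonal must total 376; the given cells sum to 256, so (4,4) = 120.
From anti-diagonal, 376 − (116 + 92 + 72) gives (2,3) = 96.
Row 2: 124 + 80 + 96 + ? = 376, so (2,4) = 76.
Row 3: 112 + 92 + 108 + ? = 376, so (3,4) = 64.
From row 4, 376 − (72 + 100 + 120) gives (4,3) = 84.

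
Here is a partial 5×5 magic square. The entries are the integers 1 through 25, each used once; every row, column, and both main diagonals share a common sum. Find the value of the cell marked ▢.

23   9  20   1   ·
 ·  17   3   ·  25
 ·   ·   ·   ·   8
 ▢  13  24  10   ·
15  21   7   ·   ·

The entries are 1 through 25, which sum to 325, so each line sums to 325/5 = 65.
Row 1 must total 65; the given cells sum to 53, so (1,5) = 12.
Column 2 must total 65; the given cells sum to 60, so (3,2) = 5.
Column 3: 20 + 3 + 24 + 7 + ? = 65, so (3,3) = 11.
The remaining cell in main diagonal is (5,5) = 65 − 61 = 4.
Anti-diagonal: 12 + 11 + 13 + 15 + ? = 65, so (2,4) = 14.
Using row 2: 17 + 3 + 14 + 25 + ? → (2,1) = 65 − 59 = 6.
The remaining cell in row 5 is (5,4) = 65 − 47 = 18.
Using column 4: 1 + 14 + 10 + 18 + ? → (3,4) = 65 − 43 = 22.
From column 5, 65 − (12 + 25 + 8 + 4) gives (4,5) = 16.
Row 3 needs 65; the known cells sum to 46, so (3,1) = 19.
Row 4 needs 65; the known cells sum to 63, so (4,1) = 2.

2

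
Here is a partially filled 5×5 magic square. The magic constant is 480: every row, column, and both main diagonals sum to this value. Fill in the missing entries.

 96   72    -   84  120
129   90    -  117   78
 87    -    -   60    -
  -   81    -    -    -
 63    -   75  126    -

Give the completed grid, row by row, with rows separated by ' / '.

From row 1, 480 − (96 + 72 + 84 + 120) gives (1,3) = 108.
Row 2 must total 480; the given cells sum to 414, so (2,3) = 66.
Column 1: 96 + 129 + 87 + 63 + ? = 480, so (4,1) = 105.
Using column 4: 84 + 117 + 60 + 126 + ? → (4,4) = 480 − 387 = 93.
Using anti-diagonal: 120 + 117 + 81 + 63 + ? → (3,3) = 480 − 381 = 99.
Column 3 needs 480; the known cells sum to 348, so (4,3) = 132.
Main diagonal: 96 + 90 + 99 + 93 + ? = 480, so (5,5) = 102.
Row 4: 105 + 81 + 132 + 93 + ? = 480, so (4,5) = 69.
Row 5: 63 + 75 + 126 + 102 + ? = 480, so (5,2) = 114.
From column 2, 480 − (72 + 90 + 81 + 114) gives (3,2) = 123.
Using column 5: 120 + 78 + 69 + 102 + ? → (3,5) = 480 − 369 = 111.

96 72 108 84 120 / 129 90 66 117 78 / 87 123 99 60 111 / 105 81 132 93 69 / 63 114 75 126 102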